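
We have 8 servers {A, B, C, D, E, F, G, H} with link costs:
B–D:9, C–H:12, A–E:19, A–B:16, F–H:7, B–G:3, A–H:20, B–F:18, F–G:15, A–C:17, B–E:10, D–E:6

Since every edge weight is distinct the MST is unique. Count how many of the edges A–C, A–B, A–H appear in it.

Kruskal: consider edges lightest-first.
B–G (3): add — endpoints in different components.
D–E (6): add — endpoints in different components.
F–H (7): add — endpoints in different components.
B–D (9): add — endpoints in different components.
B–E (10): skip — B and E already connected.
C–H (12): add — endpoints in different components.
F–G (15): add — endpoints in different components.
A–B (16): add — endpoints in different components.
MST edge set: {B–G, D–E, F–H, B–D, C–H, F–G, A–B}.
Of the listed edges, {A–B} are in the MST → 1.

1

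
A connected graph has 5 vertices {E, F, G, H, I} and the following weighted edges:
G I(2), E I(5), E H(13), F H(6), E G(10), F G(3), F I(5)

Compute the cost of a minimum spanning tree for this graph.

16

Prim's algorithm from G:
Step 1: frontier [G I 2, F G 3, E G 10] → take G I (2); add I.
Step 2: frontier [F G 3, E G 10, E I 5, F I 5] → take F G (3); add F.
Step 3: frontier [F H 6, E G 10, E I 5] → take E I (5); add E.
Step 4: frontier [E H 13, F H 6] → take F H (6); add H.
MST edges: G I, F G, E I, F H; total weight 2+3+5+6 = 16.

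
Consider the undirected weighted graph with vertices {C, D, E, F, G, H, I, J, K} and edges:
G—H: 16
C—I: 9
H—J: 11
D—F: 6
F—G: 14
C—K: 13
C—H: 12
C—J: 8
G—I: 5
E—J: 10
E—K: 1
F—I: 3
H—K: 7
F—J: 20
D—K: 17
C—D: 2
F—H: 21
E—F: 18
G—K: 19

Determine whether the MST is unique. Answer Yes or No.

Yes

Sort edges by weight, then run Kruskal:
E—K (1): add — endpoints in different components.
C—D (2): add — endpoints in different components.
F—I (3): add — endpoints in different components.
G—I (5): add — endpoints in different components.
D—F (6): add — endpoints in different components.
H—K (7): add — endpoints in different components.
C—J (8): add — endpoints in different components.
C—I (9): skip — C and I already connected.
E—J (10): add — endpoints in different components.
Every non-tree edge has weight strictly greater than the heaviest edge on the tree path between its endpoints, so the MST is unique.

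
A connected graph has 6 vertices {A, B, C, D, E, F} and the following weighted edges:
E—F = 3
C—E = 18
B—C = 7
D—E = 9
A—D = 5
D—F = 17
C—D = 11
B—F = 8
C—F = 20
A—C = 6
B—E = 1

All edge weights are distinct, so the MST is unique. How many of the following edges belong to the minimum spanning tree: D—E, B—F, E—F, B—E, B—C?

Kruskal's algorithm — process edges by increasing weight (ties by edge label):
B—E (1): add. Components now {A} {B,E} {C} {D} {F}
E—F (3): add. Components now {A} {B,E,F} {C} {D}
A—D (5): add. Components now {A,D} {B,E,F} {C}
A—C (6): add. Components now {A,C,D} {B,E,F}
B—C (7): add. Components now {A,B,C,D,E,F}
MST edge set: {B—E, E—F, A—D, A—C, B—C}.
Of the listed edges, {E—F, B—E, B—C} are in the MST → 3.

3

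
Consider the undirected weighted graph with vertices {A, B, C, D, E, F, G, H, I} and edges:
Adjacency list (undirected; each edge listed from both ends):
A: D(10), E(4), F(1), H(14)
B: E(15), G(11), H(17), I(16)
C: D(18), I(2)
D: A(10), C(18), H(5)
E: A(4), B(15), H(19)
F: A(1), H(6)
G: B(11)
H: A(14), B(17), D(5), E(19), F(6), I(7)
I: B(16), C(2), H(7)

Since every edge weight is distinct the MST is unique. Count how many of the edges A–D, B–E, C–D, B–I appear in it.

Sort edges by weight, then run Kruskal:
A–F (1): add — endpoints in different components.
C–I (2): add — endpoints in different components.
A–E (4): add — endpoints in different components.
D–H (5): add — endpoints in different components.
F–H (6): add — endpoints in different components.
H–I (7): add — endpoints in different components.
A–D (10): skip — A and D already connected.
B–G (11): add — endpoints in different components.
A–H (14): skip — A and H already connected.
B–E (15): add — endpoints in different components.
MST edge set: {A–F, C–I, A–E, D–H, F–H, H–I, B–G, B–E}.
Of the listed edges, {B–E} are in the MST → 1.

1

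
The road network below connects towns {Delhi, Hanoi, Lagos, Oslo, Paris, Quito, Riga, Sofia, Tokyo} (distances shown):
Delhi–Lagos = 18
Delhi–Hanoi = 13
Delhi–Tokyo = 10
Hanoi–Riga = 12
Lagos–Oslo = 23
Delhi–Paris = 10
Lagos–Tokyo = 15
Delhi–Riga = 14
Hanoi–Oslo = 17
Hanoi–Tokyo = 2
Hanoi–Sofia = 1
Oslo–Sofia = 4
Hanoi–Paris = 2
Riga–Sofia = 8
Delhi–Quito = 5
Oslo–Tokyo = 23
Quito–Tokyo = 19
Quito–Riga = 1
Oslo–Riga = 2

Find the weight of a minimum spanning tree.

Prim's algorithm from Tokyo:
Step 1: cheapest edge leaving the tree is Hanoi–Tokyo (2); add Hanoi.
Step 2: cheapest edge leaving the tree is Hanoi–Sofia (1); add Sofia.
Step 3: cheapest edge leaving the tree is Hanoi–Paris (2); add Paris.
Step 4: cheapest edge leaving the tree is Oslo–Sofia (4); add Oslo.
Step 5: cheapest edge leaving the tree is Oslo–Riga (2); add Riga.
Step 6: cheapest edge leaving the tree is Quito–Riga (1); add Quito.
Step 7: cheapest edge leaving the tree is Delhi–Quito (5); add Delhi.
Step 8: cheapest edge leaving the tree is Lagos–Tokyo (15); add Lagos.
MST edges: Hanoi–Tokyo, Hanoi–Sofia, Hanoi–Paris, Oslo–Sofia, Oslo–Riga, Quito–Riga, Delhi–Quito, Lagos–Tokyo; total weight 2+1+2+4+2+1+5+15 = 32.

32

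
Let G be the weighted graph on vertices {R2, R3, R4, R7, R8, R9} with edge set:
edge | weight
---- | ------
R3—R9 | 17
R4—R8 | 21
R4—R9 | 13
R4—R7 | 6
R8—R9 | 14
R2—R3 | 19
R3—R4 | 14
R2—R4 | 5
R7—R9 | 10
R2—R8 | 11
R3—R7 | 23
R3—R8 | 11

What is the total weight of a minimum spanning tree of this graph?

Kruskal: consider edges lightest-first.
R2—R4 (5): add — endpoints in different components.
R4—R7 (6): add — endpoints in different components.
R7—R9 (10): add — endpoints in different components.
R2—R8 (11): add — endpoints in different components.
R3—R8 (11): add — endpoints in different components.
MST edges: R2—R4, R4—R7, R7—R9, R2—R8, R3—R8; total weight 5+6+10+11+11 = 43.

43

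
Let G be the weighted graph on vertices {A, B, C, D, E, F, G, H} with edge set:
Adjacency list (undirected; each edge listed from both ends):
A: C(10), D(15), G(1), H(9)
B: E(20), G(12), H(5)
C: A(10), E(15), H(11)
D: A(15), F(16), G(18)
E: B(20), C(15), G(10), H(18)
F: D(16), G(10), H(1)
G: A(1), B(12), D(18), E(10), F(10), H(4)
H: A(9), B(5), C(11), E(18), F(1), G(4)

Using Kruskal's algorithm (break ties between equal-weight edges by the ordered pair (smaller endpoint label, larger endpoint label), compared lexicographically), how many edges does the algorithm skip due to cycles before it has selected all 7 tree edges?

Kruskal: consider edges lightest-first.
A-G (1): add — endpoints in different components.
F-H (1): add — endpoints in different components.
G-H (4): add — endpoints in different components.
B-H (5): add — endpoints in different components.
A-H (9): skip — A and H already connected.
A-C (10): add — endpoints in different components.
E-G (10): add — endpoints in different components.
F-G (10): skip — F and G already connected.
C-H (11): skip — C and H already connected.
B-G (12): skip — B and G already connected.
A-D (15): add — endpoints in different components.
Edges rejected before the tree was complete: 4.

4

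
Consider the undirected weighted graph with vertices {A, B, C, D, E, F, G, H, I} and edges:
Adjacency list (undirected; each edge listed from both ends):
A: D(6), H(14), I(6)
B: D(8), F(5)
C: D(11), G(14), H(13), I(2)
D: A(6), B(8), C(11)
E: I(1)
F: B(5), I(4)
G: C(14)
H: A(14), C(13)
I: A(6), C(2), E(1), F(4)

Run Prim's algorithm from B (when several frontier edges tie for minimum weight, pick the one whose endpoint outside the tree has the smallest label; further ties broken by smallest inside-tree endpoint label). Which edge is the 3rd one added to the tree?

E-I

Prim's algorithm from B:
Step 1: frontier [B-F 5, B-D 8] → take B-F (5); add F.
Step 2: frontier [B-D 8, F-I 4] → take F-I (4); add I.
Step 3: frontier [B-D 8, E-I 1, C-I 2, A-I 6] → take E-I (1); add E.
Step 4: frontier [B-D 8, C-I 2, A-I 6] → take C-I (2); add C.
Step 5: frontier [B-D 8, C-D 11, C-H 13, C-G 14, A-I 6] → take A-I (6); add A.
Step 6: frontier [A-D 6, A-H 14, B-D 8, C-D 11, C-H 13, C-G 14] → take A-D (6); add D.
Step 7: frontier [A-H 14, C-H 13, C-G 14] → take C-H (13); add H.
Step 8: frontier [C-G 14] → take C-G (14); add G.
The 3rd edge added is E-I.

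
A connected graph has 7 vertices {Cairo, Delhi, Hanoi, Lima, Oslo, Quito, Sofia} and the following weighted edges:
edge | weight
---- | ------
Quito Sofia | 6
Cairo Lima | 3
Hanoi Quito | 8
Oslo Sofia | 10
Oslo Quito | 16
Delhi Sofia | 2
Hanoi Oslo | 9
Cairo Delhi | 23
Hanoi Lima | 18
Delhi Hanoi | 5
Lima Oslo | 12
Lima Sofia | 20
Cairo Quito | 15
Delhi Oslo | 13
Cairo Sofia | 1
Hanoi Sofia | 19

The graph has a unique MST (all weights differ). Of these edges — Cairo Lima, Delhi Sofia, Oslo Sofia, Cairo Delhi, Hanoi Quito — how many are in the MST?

2

Sort edges by weight, then run Kruskal:
Cairo Sofia (1): add — endpoints in different components.
Delhi Sofia (2): add — endpoints in different components.
Cairo Lima (3): add — endpoints in different components.
Delhi Hanoi (5): add — endpoints in different components.
Quito Sofia (6): add — endpoints in different components.
Hanoi Quito (8): skip — Hanoi and Quito already connected.
Hanoi Oslo (9): add — endpoints in different components.
MST edge set: {Cairo Sofia, Delhi Sofia, Cairo Lima, Delhi Hanoi, Quito Sofia, Hanoi Oslo}.
Of the listed edges, {Cairo Lima, Delhi Sofia} are in the MST → 2.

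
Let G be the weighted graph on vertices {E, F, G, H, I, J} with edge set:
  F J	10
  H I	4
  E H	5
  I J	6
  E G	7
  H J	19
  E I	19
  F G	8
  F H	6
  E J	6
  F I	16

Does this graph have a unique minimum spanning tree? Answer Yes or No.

Sort edges by weight, then run Kruskal:
H I (4): add. Components now {E} {F} {G} {H,I} {J}
E H (5): add. Components now {E,H,I} {F} {G} {J}
E J (6): add. Components now {E,H,I,J} {F} {G}
F H (6): add. Components now {E,F,H,I,J} {G}
I J (6): skip — I and J already connected.
E G (7): add. Components now {E,F,G,H,I,J}
Non-tree edge I J has weight 6, equal to the heaviest edge on its tree cycle — swapping gives another MST of the same weight. Not unique.

No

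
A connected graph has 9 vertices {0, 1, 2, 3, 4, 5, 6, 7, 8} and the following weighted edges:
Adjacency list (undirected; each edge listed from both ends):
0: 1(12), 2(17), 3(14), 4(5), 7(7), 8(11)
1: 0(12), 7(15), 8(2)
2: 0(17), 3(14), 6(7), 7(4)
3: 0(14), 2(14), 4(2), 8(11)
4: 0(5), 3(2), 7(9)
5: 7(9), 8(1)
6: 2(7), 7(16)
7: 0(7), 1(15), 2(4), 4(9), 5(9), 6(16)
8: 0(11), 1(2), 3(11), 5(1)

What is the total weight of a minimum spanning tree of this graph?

37

Sort edges by weight, then run Kruskal:
5-8 (1): add — endpoints in different components.
1-8 (2): add — endpoints in different components.
3-4 (2): add — endpoints in different components.
2-7 (4): add — endpoints in different components.
0-4 (5): add — endpoints in different components.
0-7 (7): add — endpoints in different components.
2-6 (7): add — endpoints in different components.
4-7 (9): skip — 4 and 7 already connected.
5-7 (9): add — endpoints in different components.
MST edges: 5-8, 1-8, 3-4, 2-7, 0-4, 0-7, 2-6, 5-7; total weight 1+2+2+4+5+7+7+9 = 37.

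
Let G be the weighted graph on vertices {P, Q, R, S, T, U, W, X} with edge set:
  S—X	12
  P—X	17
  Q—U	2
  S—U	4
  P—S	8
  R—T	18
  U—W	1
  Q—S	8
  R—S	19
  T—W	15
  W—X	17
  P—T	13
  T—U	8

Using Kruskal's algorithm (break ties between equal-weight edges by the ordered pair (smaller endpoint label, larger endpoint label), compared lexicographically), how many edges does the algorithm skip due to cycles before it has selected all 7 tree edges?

5

Kruskal's algorithm — process edges by increasing weight (ties by edge label):
U—W (1): add — endpoints in different components.
Q—U (2): add — endpoints in different components.
S—U (4): add — endpoints in different components.
P—S (8): add — endpoints in different components.
Q—S (8): skip — S and Q already connected.
T—U (8): add — endpoints in different components.
S—X (12): add — endpoints in different components.
P—T (13): skip — P and T already connected.
T—W (15): skip — T and W already connected.
P—X (17): skip — P and X already connected.
W—X (17): skip — X and W already connected.
R—T (18): add — endpoints in different components.
Edges rejected before the tree was complete: 5.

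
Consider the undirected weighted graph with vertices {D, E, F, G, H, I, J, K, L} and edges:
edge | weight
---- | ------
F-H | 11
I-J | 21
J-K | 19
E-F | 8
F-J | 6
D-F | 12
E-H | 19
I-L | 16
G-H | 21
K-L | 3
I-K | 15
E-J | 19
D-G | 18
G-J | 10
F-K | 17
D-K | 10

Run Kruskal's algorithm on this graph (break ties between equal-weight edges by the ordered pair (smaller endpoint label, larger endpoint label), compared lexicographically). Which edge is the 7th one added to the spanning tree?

D-F

Sort edges by weight, then run Kruskal:
K-L (3): add — endpoints in different components.
F-J (6): add — endpoints in different components.
E-F (8): add — endpoints in different components.
D-K (10): add — endpoints in different components.
G-J (10): add — endpoints in different components.
F-H (11): add — endpoints in different components.
D-F (12): add — endpoints in different components.
I-K (15): add — endpoints in different components.
The 7th edge added is D-F.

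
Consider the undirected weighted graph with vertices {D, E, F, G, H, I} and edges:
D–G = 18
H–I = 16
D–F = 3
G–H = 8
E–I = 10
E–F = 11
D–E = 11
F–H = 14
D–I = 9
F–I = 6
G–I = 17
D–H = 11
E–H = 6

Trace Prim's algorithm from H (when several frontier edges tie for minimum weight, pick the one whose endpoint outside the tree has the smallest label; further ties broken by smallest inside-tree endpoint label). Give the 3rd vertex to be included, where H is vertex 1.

Grow the tree from H using Prim:
Step 1: cheapest edge leaving the tree is E–H (6); add E.
Step 2: cheapest edge leaving the tree is G–H (8); add G.
Step 3: cheapest edge leaving the tree is E–I (10); add I.
Step 4: cheapest edge leaving the tree is F–I (6); add F.
Step 5: cheapest edge leaving the tree is D–F (3); add D.
Vertex order: H, E, G, I, F, D. The 3rd vertex is G.

G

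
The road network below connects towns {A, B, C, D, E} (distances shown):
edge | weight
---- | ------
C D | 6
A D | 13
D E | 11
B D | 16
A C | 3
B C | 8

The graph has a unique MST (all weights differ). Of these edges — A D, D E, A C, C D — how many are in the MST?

3

Kruskal's algorithm — process edges by increasing weight (ties by edge label):
A C (3): add. Components now {A,C} {B} {D} {E}
C D (6): add. Components now {A,C,D} {B} {E}
B C (8): add. Components now {A,B,C,D} {E}
D E (11): add. Components now {A,B,C,D,E}
MST edge set: {A C, C D, B C, D E}.
Of the listed edges, {D E, A C, C D} are in the MST → 3.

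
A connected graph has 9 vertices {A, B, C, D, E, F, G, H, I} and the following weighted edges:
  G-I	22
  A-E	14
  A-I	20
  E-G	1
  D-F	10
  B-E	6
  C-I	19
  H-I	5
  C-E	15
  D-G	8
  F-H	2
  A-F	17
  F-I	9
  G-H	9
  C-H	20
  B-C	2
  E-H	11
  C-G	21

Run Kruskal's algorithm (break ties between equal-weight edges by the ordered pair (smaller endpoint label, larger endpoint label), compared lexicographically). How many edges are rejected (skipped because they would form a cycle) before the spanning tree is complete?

3

Kruskal's algorithm — process edges by increasing weight (ties by edge label):
E-G (1): add — endpoints in different components.
B-C (2): add — endpoints in different components.
F-H (2): add — endpoints in different components.
H-I (5): add — endpoints in different components.
B-E (6): add — endpoints in different components.
D-G (8): add — endpoints in different components.
F-I (9): skip — F and I already connected.
G-H (9): add — endpoints in different components.
D-F (10): skip — D and F already connected.
E-H (11): skip — E and H already connected.
A-E (14): add — endpoints in different components.
Edges rejected before the tree was complete: 3.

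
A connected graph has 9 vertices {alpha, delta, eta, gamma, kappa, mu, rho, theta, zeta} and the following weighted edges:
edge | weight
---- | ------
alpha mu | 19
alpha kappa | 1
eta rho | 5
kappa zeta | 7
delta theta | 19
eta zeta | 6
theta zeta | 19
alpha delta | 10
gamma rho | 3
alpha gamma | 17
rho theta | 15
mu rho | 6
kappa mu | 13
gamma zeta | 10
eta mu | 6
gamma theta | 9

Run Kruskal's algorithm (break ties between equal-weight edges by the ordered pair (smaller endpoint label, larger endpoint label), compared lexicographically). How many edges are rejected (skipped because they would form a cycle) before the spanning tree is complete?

1

Kruskal's algorithm — process edges by increasing weight (ties by edge label):
alpha kappa (1): add — endpoints in different components.
gamma rho (3): add — endpoints in different components.
eta rho (5): add — endpoints in different components.
eta mu (6): add — endpoints in different components.
eta zeta (6): add — endpoints in different components.
mu rho (6): skip — rho and mu already connected.
kappa zeta (7): add — endpoints in different components.
gamma theta (9): add — endpoints in different components.
alpha delta (10): add — endpoints in different components.
Edges rejected before the tree was complete: 1.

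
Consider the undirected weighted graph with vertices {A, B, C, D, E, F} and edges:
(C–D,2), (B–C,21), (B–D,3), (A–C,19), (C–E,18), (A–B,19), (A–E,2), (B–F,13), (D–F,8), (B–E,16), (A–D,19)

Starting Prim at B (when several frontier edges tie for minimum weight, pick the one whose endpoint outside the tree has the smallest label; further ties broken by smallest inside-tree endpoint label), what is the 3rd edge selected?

Grow the tree from B using Prim:
Step 1: cheapest edge leaving the tree is B–D (3); add D.
Step 2: cheapest edge leaving the tree is C–D (2); add C.
Step 3: cheapest edge leaving the tree is D–F (8); add F.
Step 4: cheapest edge leaving the tree is B–E (16); add E.
Step 5: cheapest edge leaving the tree is A–E (2); add A.
The 3rd edge added is D–F.

D-F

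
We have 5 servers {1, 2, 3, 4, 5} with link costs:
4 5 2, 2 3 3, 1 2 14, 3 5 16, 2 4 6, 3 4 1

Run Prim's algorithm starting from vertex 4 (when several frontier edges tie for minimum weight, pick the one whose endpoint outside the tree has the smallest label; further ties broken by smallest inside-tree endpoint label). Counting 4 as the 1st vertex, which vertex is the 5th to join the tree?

Prim, starting at 4.
Step 1: frontier [3 4 1, 4 5 2, 2 4 6] → take 3 4 (1); add 3.
Step 2: frontier [2 3 3, 3 5 16, 4 5 2, 2 4 6] → take 4 5 (2); add 5.
Step 3: frontier [2 3 3, 2 4 6] → take 2 3 (3); add 2.
Step 4: frontier [1 2 14] → take 1 2 (14); add 1.
Vertex order: 4, 3, 5, 2, 1. The 5th vertex is 1.

1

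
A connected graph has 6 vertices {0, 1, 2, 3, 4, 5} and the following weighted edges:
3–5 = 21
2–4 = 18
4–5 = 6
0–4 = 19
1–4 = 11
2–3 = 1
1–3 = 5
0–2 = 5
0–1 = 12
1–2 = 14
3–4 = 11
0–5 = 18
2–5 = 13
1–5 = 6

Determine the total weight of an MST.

Sort edges by weight, then run Kruskal:
2–3 (1): add — endpoints in different components.
0–2 (5): add — endpoints in different components.
1–3 (5): add — endpoints in different components.
1–5 (6): add — endpoints in different components.
4–5 (6): add — endpoints in different components.
MST edges: 2–3, 0–2, 1–3, 1–5, 4–5; total weight 1+5+5+6+6 = 23.

23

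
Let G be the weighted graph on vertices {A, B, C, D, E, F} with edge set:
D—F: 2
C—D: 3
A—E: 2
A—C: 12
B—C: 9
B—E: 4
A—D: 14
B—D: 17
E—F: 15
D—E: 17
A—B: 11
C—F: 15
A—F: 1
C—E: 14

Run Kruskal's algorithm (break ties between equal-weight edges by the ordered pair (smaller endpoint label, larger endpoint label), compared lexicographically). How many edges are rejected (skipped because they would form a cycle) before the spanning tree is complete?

Kruskal: consider edges lightest-first.
A—F (1): add — endpoints in different components.
A—E (2): add — endpoints in different components.
D—F (2): add — endpoints in different components.
C—D (3): add — endpoints in different components.
B—E (4): add — endpoints in different components.
Edges rejected before the tree was complete: 0.

0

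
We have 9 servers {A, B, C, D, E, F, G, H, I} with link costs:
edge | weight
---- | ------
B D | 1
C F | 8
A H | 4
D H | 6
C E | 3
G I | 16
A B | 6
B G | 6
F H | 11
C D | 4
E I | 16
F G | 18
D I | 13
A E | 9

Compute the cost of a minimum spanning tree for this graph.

45

Grow the tree from H using Prim:
Step 1: cheapest edge leaving the tree is A H (4); add A.
Step 2: cheapest edge leaving the tree is A B (6); add B.
Step 3: cheapest edge leaving the tree is B D (1); add D.
Step 4: cheapest edge leaving the tree is C D (4); add C.
Step 5: cheapest edge leaving the tree is C E (3); add E.
Step 6: cheapest edge leaving the tree is B G (6); add G.
Step 7: cheapest edge leaving the tree is C F (8); add F.
Step 8: cheapest edge leaving the tree is D I (13); add I.
MST edges: A H, A B, B D, C D, C E, B G, C F, D I; total weight 4+6+1+4+3+6+8+13 = 45.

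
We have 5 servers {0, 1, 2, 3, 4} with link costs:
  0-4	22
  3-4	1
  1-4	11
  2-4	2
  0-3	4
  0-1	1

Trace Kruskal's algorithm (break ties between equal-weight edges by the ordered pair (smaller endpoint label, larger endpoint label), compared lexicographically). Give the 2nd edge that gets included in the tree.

3-4

Sort edges by weight, then run Kruskal:
0-1 (1): add. Components now {0,1} {2} {3} {4}
3-4 (1): add. Components now {0,1} {2} {3,4}
2-4 (2): add. Components now {0,1} {2,3,4}
0-3 (4): add. Components now {0,1,2,3,4}
The 2nd edge added is 3-4.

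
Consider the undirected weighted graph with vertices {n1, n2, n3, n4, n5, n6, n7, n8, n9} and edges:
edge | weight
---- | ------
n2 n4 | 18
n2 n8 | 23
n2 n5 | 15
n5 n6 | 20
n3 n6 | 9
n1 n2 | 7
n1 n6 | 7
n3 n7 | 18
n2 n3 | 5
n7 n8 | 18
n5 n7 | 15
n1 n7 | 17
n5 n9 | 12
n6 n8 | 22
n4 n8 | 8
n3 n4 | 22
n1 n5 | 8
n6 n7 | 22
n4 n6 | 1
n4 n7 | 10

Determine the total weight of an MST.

58

Prim's algorithm from n5:
Step 1: cheapest edge leaving the tree is n1 n5 (8); add n1.
Step 2: cheapest edge leaving the tree is n1 n2 (7); add n2.
Step 3: cheapest edge leaving the tree is n2 n3 (5); add n3.
Step 4: cheapest edge leaving the tree is n1 n6 (7); add n6.
Step 5: cheapest edge leaving the tree is n4 n6 (1); add n4.
Step 6: cheapest edge leaving the tree is n4 n8 (8); add n8.
Step 7: cheapest edge leaving the tree is n4 n7 (10); add n7.
Step 8: cheapest edge leaving the tree is n5 n9 (12); add n9.
MST edges: n1 n5, n1 n2, n2 n3, n1 n6, n4 n6, n4 n8, n4 n7, n5 n9; total weight 8+7+5+7+1+8+10+12 = 58.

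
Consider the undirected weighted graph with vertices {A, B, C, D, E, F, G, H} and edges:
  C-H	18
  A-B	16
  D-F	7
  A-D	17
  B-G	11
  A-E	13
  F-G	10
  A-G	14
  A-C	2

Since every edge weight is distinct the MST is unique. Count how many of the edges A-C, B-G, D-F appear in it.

Kruskal: consider edges lightest-first.
A-C (2): add — endpoints in different components.
D-F (7): add — endpoints in different components.
F-G (10): add — endpoints in different components.
B-G (11): add — endpoints in different components.
A-E (13): add — endpoints in different components.
A-G (14): add — endpoints in different components.
A-B (16): skip — A and B already connected.
A-D (17): skip — A and D already connected.
C-H (18): add — endpoints in different components.
MST edge set: {A-C, D-F, F-G, B-G, A-E, A-G, C-H}.
Of the listed edges, {A-C, B-G, D-F} are in the MST → 3.

3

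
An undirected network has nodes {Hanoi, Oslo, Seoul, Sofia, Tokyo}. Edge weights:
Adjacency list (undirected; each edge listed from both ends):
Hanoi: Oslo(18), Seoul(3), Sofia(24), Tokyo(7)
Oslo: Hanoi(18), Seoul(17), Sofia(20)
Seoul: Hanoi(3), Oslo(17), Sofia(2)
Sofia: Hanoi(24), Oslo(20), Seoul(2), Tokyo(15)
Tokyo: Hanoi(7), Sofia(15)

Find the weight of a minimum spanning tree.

29

Kruskal: consider edges lightest-first.
Seoul–Sofia (2): add. Components now {Seoul,Sofia} {Oslo} {Tokyo} {Hanoi}
Hanoi–Seoul (3): add. Components now {Hanoi,Seoul,Sofia} {Oslo} {Tokyo}
Hanoi–Tokyo (7): add. Components now {Hanoi,Seoul,Sofia,Tokyo} {Oslo}
Sofia–Tokyo (15): skip — Sofia and Tokyo already connected.
Oslo–Seoul (17): add. Components now {Hanoi,Oslo,Seoul,Sofia,Tokyo}
MST edges: Seoul–Sofia, Hanoi–Seoul, Hanoi–Tokyo, Oslo–Seoul; total weight 2+3+7+17 = 29.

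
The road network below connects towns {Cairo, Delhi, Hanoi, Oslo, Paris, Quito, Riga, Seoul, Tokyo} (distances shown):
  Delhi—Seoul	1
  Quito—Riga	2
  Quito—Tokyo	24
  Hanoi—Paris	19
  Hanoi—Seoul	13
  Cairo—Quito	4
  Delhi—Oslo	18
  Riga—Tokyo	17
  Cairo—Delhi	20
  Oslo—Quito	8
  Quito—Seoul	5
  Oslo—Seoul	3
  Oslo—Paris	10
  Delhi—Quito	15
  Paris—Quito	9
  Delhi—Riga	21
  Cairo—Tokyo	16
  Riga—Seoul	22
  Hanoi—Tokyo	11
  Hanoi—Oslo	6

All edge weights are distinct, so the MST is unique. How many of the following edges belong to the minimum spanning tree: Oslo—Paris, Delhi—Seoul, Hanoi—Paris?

Kruskal's algorithm — process edges by increasing weight (ties by edge label):
Delhi—Seoul (1): add — endpoints in different components.
Quito—Riga (2): add — endpoints in different components.
Oslo—Seoul (3): add — endpoints in different components.
Cairo—Quito (4): add — endpoints in different components.
Quito—Seoul (5): add — endpoints in different components.
Hanoi—Oslo (6): add — endpoints in different components.
Oslo—Quito (8): skip — Quito and Oslo already connected.
Paris—Quito (9): add — endpoints in different components.
Oslo—Paris (10): skip — Paris and Oslo already connected.
Hanoi—Tokyo (11): add — endpoints in different components.
MST edge set: {Delhi—Seoul, Quito—Riga, Oslo—Seoul, Cairo—Quito, Quito—Seoul, Hanoi—Oslo, Paris—Quito, Hanoi—Tokyo}.
Of the listed edges, {Delhi—Seoul} are in the MST → 1.

1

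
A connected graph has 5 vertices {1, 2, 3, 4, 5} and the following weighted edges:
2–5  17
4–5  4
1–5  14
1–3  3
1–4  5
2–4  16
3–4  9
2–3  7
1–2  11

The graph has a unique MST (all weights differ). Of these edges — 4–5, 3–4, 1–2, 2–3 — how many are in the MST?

Sort edges by weight, then run Kruskal:
1–3 (3): add. Components now {1,3} {2} {4} {5}
4–5 (4): add. Components now {1,3} {2} {4,5}
1–4 (5): add. Components now {1,3,4,5} {2}
2–3 (7): add. Components now {1,2,3,4,5}
MST edge set: {1–3, 4–5, 1–4, 2–3}.
Of the listed edges, {4–5, 2–3} are in the MST → 2.

2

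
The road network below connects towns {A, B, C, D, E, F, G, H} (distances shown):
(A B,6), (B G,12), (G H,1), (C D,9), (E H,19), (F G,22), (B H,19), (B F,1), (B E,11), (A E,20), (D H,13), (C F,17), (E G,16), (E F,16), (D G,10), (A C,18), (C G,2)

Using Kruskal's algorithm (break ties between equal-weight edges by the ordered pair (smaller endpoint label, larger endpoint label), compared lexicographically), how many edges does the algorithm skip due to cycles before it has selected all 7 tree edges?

1

Kruskal's algorithm — process edges by increasing weight (ties by edge label):
B F (1): add — endpoints in different components.
G H (1): add — endpoints in different components.
C G (2): add — endpoints in different components.
A B (6): add — endpoints in different components.
C D (9): add — endpoints in different components.
D G (10): skip — D and G already connected.
B E (11): add — endpoints in different components.
B G (12): add — endpoints in different components.
Edges rejected before the tree was complete: 1.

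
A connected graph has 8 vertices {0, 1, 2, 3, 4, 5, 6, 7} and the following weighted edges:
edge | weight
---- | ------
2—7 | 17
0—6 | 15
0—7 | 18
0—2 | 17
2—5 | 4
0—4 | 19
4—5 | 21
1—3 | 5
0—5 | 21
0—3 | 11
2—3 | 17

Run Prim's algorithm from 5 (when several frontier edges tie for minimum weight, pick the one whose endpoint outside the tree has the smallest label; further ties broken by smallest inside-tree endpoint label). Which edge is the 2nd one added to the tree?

0-2

Prim's algorithm from 5:
Step 1: cheapest edge leaving the tree is 2—5 (4); add 2.
Step 2: cheapest edge leaving the tree is 0—2 (17); add 0.
Step 3: cheapest edge leaving the tree is 0—3 (11); add 3.
Step 4: cheapest edge leaving the tree is 1—3 (5); add 1.
Step 5: cheapest edge leaving the tree is 0—6 (15); add 6.
Step 6: cheapest edge leaving the tree is 2—7 (17); add 7.
Step 7: cheapest edge leaving the tree is 0—4 (19); add 4.
The 2nd edge added is 0—2.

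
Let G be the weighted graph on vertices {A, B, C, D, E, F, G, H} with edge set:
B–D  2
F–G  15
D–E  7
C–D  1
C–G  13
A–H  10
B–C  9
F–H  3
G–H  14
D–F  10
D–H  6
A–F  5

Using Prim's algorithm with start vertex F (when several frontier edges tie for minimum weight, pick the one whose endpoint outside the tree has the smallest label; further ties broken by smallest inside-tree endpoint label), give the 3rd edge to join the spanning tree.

Prim, starting at F.
Step 1: frontier [F–H 3, A–F 5, D–F 10, F–G 15] → take F–H (3); add H.
Step 2: frontier [A–F 5, D–F 10, F–G 15, D–H 6, A–H 10, G–H 14] → take A–F (5); add A.
Step 3: frontier [D–F 10, F–G 15, D–H 6, G–H 14] → take D–H (6); add D.
Step 4: frontier [C–D 1, B–D 2, D–E 7, F–G 15, G–H 14] → take C–D (1); add C.
Step 5: frontier [B–C 9, C–G 13, B–D 2, D–E 7, F–G 15, G–H 14] → take B–D (2); add B.
Step 6: frontier [C–G 13, D–E 7, F–G 15, G–H 14] → take D–E (7); add E.
Step 7: frontier [C–G 13, F–G 15, G–H 14] → take C–G (13); add G.
The 3rd edge added is D–H.

D-H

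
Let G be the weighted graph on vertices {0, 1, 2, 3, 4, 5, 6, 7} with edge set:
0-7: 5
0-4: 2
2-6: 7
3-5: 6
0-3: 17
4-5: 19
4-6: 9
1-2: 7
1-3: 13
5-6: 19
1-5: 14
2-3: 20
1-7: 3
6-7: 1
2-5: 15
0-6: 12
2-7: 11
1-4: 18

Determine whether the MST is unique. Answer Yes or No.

No

Kruskal's algorithm — process edges by increasing weight (ties by edge label):
6-7 (1): add — endpoints in different components.
0-4 (2): add — endpoints in different components.
1-7 (3): add — endpoints in different components.
0-7 (5): add — endpoints in different components.
3-5 (6): add — endpoints in different components.
1-2 (7): add — endpoints in different components.
2-6 (7): skip — 2 and 6 already connected.
4-6 (9): skip — 4 and 6 already connected.
2-7 (11): skip — 2 and 7 already connected.
0-6 (12): skip — 0 and 6 already connected.
1-3 (13): add — endpoints in different components.
Non-tree edge 2-6 has weight 7, equal to the heaviest edge on its tree cycle — swapping gives another MST of the same weight. Not unique.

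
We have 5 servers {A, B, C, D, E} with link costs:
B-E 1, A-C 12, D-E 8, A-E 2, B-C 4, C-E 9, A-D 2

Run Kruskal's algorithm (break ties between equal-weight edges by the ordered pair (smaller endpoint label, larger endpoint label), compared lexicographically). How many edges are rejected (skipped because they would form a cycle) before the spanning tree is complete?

0

Sort edges by weight, then run Kruskal:
B-E (1): add — endpoints in different components.
A-D (2): add — endpoints in different components.
A-E (2): add — endpoints in different components.
B-C (4): add — endpoints in different components.
Edges rejected before the tree was complete: 0.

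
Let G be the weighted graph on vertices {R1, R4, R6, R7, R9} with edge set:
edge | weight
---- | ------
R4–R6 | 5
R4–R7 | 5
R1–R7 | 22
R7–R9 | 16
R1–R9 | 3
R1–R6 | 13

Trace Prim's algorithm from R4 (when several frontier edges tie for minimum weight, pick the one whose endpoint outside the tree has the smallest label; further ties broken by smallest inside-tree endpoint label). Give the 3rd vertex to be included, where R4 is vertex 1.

R7

Prim's algorithm from R4:
Step 1: frontier [R4–R6 5, R4–R7 5] → take R4–R6 (5); add R6.
Step 2: frontier [R4–R7 5, R1–R6 13] → take R4–R7 (5); add R7.
Step 3: frontier [R1–R6 13, R7–R9 16, R1–R7 22] → take R1–R6 (13); add R1.
Step 4: frontier [R1–R9 3, R7–R9 16] → take R1–R9 (3); add R9.
Vertex order: R4, R6, R7, R1, R9. The 3rd vertex is R7.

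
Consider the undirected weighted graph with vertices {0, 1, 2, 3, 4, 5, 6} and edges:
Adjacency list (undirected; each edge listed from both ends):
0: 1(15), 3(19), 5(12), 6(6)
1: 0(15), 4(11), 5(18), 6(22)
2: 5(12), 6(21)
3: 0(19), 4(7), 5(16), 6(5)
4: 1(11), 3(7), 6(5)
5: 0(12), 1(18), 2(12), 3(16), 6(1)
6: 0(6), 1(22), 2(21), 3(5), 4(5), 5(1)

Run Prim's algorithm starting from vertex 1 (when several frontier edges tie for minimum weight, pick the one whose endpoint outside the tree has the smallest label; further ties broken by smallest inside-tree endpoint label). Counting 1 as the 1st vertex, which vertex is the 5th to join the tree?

Prim's algorithm from 1:
Step 1: frontier [1—4 11, 0—1 15, 1—5 18, 1—6 22] → take 1—4 (11); add 4.
Step 2: frontier [0—1 15, 1—5 18, 1—6 22, 4—6 5, 3—4 7] → take 4—6 (5); add 6.
Step 3: frontier [0—1 15, 1—5 18, 3—4 7, 5—6 1, 3—6 5, 0—6 6, 2—6 21] → take 5—6 (1); add 5.
Step 4: frontier [0—1 15, 3—4 7, 0—5 12, 2—5 12, 3—5 16, 3—6 5, 0—6 6, 2—6 21] → take 3—6 (5); add 3.
Step 5: frontier [0—1 15, 0—3 19, 0—5 12, 2—5 12, 0—6 6, 2—6 21] → take 0—6 (6); add 0.
Step 6: frontier [2—5 12, 2—6 21] → take 2—5 (12); add 2.
Vertex order: 1, 4, 6, 5, 3, 0, 2. The 5th vertex is 3.

3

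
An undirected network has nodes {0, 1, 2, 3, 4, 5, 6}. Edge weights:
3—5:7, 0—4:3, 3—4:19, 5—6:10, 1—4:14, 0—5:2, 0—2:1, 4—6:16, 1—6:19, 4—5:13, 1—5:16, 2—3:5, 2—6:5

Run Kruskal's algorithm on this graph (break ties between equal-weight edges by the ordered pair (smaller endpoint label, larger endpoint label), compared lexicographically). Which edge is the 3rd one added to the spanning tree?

0-4

Kruskal: consider edges lightest-first.
0—2 (1): add. Components now {0,2} {1} {3} {4} {5} {6}
0—5 (2): add. Components now {0,2,5} {1} {3} {4} {6}
0—4 (3): add. Components now {0,2,4,5} {1} {3} {6}
2—3 (5): add. Components now {0,2,3,4,5} {1} {6}
2—6 (5): add. Components now {0,2,3,4,5,6} {1}
3—5 (7): skip — 3 and 5 already connected.
5—6 (10): skip — 5 and 6 already connected.
4—5 (13): skip — 4 and 5 already connected.
1—4 (14): add. Components now {0,1,2,3,4,5,6}
The 3rd edge added is 0—4.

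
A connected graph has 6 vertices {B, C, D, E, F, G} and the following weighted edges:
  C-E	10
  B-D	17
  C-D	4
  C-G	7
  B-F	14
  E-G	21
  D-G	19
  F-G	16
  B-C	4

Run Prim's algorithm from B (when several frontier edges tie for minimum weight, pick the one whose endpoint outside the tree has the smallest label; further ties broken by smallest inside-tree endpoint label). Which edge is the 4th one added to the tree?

Prim's algorithm from B:
Step 1: frontier [B-C 4, B-F 14, B-D 17] → take B-C (4); add C.
Step 2: frontier [B-F 14, B-D 17, C-D 4, C-G 7, C-E 10] → take C-D (4); add D.
Step 3: frontier [B-F 14, C-G 7, C-E 10, D-G 19] → take C-G (7); add G.
Step 4: frontier [B-F 14, C-E 10, F-G 16, E-G 21] → take C-E (10); add E.
Step 5: frontier [B-F 14, F-G 16] → take B-F (14); add F.
The 4th edge added is C-E.

C-E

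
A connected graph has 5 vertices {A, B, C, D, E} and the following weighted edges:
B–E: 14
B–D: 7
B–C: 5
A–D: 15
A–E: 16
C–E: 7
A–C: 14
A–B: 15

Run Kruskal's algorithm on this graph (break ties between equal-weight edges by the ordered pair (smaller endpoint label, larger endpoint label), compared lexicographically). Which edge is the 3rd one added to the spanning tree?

Kruskal's algorithm — process edges by increasing weight (ties by edge label):
B–C (5): add — endpoints in different components.
B–D (7): add — endpoints in different components.
C–E (7): add — endpoints in different components.
A–C (14): add — endpoints in different components.
The 3rd edge added is C–E.

C-E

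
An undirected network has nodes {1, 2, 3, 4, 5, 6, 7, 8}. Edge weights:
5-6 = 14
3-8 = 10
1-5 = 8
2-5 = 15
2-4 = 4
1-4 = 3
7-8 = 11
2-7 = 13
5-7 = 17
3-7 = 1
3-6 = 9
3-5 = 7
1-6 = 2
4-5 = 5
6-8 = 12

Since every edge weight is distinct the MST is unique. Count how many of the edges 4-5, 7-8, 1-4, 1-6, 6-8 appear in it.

3

Sort edges by weight, then run Kruskal:
3-7 (1): add — endpoints in different components.
1-6 (2): add — endpoints in different components.
1-4 (3): add — endpoints in different components.
2-4 (4): add — endpoints in different components.
4-5 (5): add — endpoints in different components.
3-5 (7): add — endpoints in different components.
1-5 (8): skip — 1 and 5 already connected.
3-6 (9): skip — 3 and 6 already connected.
3-8 (10): add — endpoints in different components.
MST edge set: {3-7, 1-6, 1-4, 2-4, 4-5, 3-5, 3-8}.
Of the listed edges, {4-5, 1-4, 1-6} are in the MST → 3.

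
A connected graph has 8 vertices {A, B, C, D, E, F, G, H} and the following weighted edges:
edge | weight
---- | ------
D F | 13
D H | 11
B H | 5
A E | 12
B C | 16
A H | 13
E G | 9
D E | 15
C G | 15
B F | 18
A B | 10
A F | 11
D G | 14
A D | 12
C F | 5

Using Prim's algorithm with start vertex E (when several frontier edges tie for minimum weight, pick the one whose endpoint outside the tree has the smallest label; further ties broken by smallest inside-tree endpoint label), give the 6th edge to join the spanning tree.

A-F

Prim, starting at E.
Step 1: cheapest edge leaving the tree is E G (9); add G.
Step 2: cheapest edge leaving the tree is A E (12); add A.
Step 3: cheapest edge leaving the tree is A B (10); add B.
Step 4: cheapest edge leaving the tree is B H (5); add H.
Step 5: cheapest edge leaving the tree is D H (11); add D.
Step 6: cheapest edge leaving the tree is A F (11); add F.
Step 7: cheapest edge leaving the tree is C F (5); add C.
The 6th edge added is A F.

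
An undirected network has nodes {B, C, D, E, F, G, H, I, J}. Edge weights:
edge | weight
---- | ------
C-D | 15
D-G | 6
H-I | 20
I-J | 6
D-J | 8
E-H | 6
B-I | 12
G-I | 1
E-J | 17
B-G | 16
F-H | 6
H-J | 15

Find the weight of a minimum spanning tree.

Sort edges by weight, then run Kruskal:
G-I (1): add — endpoints in different components.
D-G (6): add — endpoints in different components.
E-H (6): add — endpoints in different components.
F-H (6): add — endpoints in different components.
I-J (6): add — endpoints in different components.
D-J (8): skip — D and J already connected.
B-I (12): add — endpoints in different components.
C-D (15): add — endpoints in different components.
H-J (15): add — endpoints in different components.
MST edges: G-I, D-G, E-H, F-H, I-J, B-I, C-D, H-J; total weight 1+6+6+6+6+12+15+15 = 67.

67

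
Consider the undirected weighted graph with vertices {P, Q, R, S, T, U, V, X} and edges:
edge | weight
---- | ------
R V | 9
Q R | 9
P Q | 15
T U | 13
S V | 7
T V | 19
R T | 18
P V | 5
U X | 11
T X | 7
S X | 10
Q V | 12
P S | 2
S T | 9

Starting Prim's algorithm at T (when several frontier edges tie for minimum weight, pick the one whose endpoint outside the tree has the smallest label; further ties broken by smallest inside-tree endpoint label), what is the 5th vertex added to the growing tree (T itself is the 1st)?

V

Prim, starting at T.
Step 1: cheapest edge leaving the tree is T X (7); add X.
Step 2: cheapest edge leaving the tree is S T (9); add S.
Step 3: cheapest edge leaving the tree is P S (2); add P.
Step 4: cheapest edge leaving the tree is P V (5); add V.
Step 5: cheapest edge leaving the tree is R V (9); add R.
Step 6: cheapest edge leaving the tree is Q R (9); add Q.
Step 7: cheapest edge leaving the tree is U X (11); add U.
Vertex order: T, X, S, P, V, R, Q, U. The 5th vertex is V.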